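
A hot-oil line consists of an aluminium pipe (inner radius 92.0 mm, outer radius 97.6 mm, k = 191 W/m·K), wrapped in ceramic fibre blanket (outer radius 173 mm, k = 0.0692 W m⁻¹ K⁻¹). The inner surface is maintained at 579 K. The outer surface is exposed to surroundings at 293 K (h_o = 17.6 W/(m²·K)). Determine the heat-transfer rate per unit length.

Treat each layer as a resistance in series:
  R'_aluminium = ln(0.0976/0.0920)/(2πk) = 0.05909/(2π·191) = 4.924×10^-5 m·K/W
  R'_ceramic fibre blanket = ln(0.173/0.0976)/(2πk) = 0.5724/(2π·0.0692) = 1.317 m·K/W
  R'_conv,out = 1/(2πr h) = 1/(2π·0.173·17.6) = 0.05227 m·K/W
ΣR = 4.924×10^-5 + 1.317 + 0.05227 = 1.369 m·K/W
Q' = ΔT/ΣR = (579 K − 293 K)/1.369 = 209 W/m

Q' = 209 W/m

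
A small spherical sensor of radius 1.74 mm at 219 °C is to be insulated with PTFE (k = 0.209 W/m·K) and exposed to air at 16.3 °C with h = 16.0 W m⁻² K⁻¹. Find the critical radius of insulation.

r_cr = 2.61 cm

For a sphere, r_cr = 2k_ins/h = 2·0.209/16.0 = 0.0261 m = 2.61 cm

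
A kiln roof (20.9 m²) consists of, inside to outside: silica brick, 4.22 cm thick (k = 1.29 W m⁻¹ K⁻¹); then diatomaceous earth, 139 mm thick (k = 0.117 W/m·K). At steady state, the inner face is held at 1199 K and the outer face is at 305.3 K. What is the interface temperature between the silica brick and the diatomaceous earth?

Resistance network (inner→outer):
  R_silica brick = L/(kA) = 0.0422/(1.29·20.9) = 0.001565 K/W
  R_diatomaceous earth = L/(kA) = 0.139/(0.117·20.9) = 0.05684 K/W
ΣR = 0.001565 + 0.05684 = 0.05840 K/W
Q = ΔT/ΣR = (1199 K − 305.3 K)/0.05840 = 15300 W
From the inner boundary to the silica brick/diatomaceous earth interface, ΣR_partial = 0.001565 K/W.
T_interface = T_in − Q·ΣR_partial = 1199 K − (15300)(0.001565) = 1175 K

T = 1175 K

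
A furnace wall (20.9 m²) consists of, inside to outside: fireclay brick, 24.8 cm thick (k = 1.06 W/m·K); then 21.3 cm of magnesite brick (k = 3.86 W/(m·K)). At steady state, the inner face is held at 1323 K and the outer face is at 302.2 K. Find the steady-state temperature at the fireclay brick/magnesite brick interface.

T = 497 K

Treat each layer as a resistance in series:
  R_fireclay brick = L/(kA) = 0.248/(1.06·20.9) = 0.01119 K/W
  R_magnesite brick = L/(kA) = 0.213/(3.86·20.9) = 0.002640 K/W
ΣR = 0.01119 + 0.002640 = 0.01383 K/W
Q = ΔT/ΣR = (1323 K − 302.2 K)/0.01383 = 73810 W
From the inner boundary to the fireclay brick/magnesite brick interface, ΣR_partial = 0.01119 K/W.
T_interface = T_in − Q·ΣR_partial = 1323 K − (73810)(0.01119) = 497 K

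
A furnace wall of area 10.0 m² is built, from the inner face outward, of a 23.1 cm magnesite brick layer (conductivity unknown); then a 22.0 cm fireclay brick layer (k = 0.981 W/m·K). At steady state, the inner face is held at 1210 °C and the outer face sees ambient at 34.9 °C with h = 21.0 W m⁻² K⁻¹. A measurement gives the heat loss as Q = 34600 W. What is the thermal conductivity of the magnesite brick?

ΣR = ΔT/Q = |1210 − 34.9|/34600 = 0.03396 K/W
Known resistances:
  R_fireclay brick = L/(kA) = 0.220/(0.981·10.0) = 0.02243 K/W
  R_conv,out = 1/(hA) = 1/(21.0·10.0) = 0.004762 K/W
R_magnesite brick = ΣR − ΣR_known = 0.03396 − 0.02719 = 0.006770 K/W
L/(kA) = 0.006770 ⇒ k = 0.231/(0.006770·10.0) = 3.41 W/m·K

k = 3.41 W/m·K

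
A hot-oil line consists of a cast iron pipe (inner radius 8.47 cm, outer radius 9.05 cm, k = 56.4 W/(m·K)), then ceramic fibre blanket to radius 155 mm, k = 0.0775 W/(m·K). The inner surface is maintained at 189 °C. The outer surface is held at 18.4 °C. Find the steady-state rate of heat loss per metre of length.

Q' = 154 W/m

Series thermal resistances, inner to outer:
  R'_cast iron = ln(0.0905/0.0847)/(2πk) = 0.06623/(2π·56.4) = 1.869×10^-4 m·K/W
  R'_ceramic fibre blanket = ln(0.155/0.0905)/(2πk) = 0.5381/(2π·0.0775) = 1.105 m·K/W
ΣR = 1.869×10^-4 + 1.105 = 1.105 m·K/W
Q' = ΔT/ΣR = (189 °C − 18.4 °C)/1.105 = 154 W/m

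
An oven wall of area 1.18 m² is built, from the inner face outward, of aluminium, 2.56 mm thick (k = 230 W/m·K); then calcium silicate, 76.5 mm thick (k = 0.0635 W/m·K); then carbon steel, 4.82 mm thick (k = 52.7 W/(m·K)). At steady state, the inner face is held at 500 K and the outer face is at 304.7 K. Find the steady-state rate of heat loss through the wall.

Q = 191 W

Series thermal resistances, inner to outer:
  R_aluminium = L/(kA) = 0.00256/(230·1.18) = 9.433×10^-6 K/W
  R_calcium silicate = L/(kA) = 0.0765/(0.0635·1.18) = 1.021 K/W
  R_carbon steel = L/(kA) = 0.00482/(52.7·1.18) = 7.751×10^-5 K/W
ΣR = 9.433×10^-6 + 1.021 + 7.751×10^-5 = 1.021 K/W
Q = ΔT/ΣR = (500 K − 304.7 K)/1.021 = 191 W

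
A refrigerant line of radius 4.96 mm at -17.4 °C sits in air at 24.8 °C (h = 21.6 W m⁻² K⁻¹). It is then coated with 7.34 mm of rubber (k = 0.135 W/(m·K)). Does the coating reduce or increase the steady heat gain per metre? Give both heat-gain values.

reduces: 28.4 → 25.3 W/m

Critical radius for a cylinder: r_cr = k/h = 0.00625 m = 0.625 cm.
Outer radius after coating: r₂ = 0.00496 + 0.00734 = 0.01230 m.
r₁ < r_cr < r₂: heat gain rises to a maximum at r_cr then falls. Whether the coating helps depends on whether Q(r₂) has dropped back below Q(r₁).
Bare: R = 1/(2πr₁h) = 1.486 m·K/W; Q = 42.2/1.486 = 28.4 W/m.
Coated: R = R_cond + R_conv = 1.670 m·K/W; Q = 42.2/1.670 = 25.3 W/m.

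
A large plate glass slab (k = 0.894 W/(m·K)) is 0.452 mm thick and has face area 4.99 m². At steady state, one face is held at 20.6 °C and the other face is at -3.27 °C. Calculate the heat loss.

Q = 2.36×10^5 W

Q = kA·ΔT/L = 0.894 × 4.99 × |20.6 °C − -3.27 °C| / 4.52×10^-4 = 2.36×10^5 W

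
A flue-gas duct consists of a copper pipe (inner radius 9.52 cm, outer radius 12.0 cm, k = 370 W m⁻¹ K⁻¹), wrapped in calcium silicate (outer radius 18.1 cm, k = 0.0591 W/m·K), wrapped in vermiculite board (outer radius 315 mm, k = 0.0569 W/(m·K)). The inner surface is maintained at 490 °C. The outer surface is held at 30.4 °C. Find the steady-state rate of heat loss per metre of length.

Q' = 173 W/m

Series thermal resistances, inner to outer:
  R'_copper = ln(0.120/0.0952)/(2πk) = 0.2315/(2π·370) = 9.958×10^-5 m·K/W
  R'_calcium silicate = ln(0.181/0.120)/(2πk) = 0.4110/(2π·0.0591) = 1.107 m·K/W
  R'_vermiculite board = ln(0.315/0.181)/(2πk) = 0.5541/(2π·0.0569) = 1.550 m·K/W
ΣR = 9.958×10^-5 + 1.107 + 1.550 = 2.657 m·K/W
Q' = ΔT/ΣR = (490 °C − 30.4 °C)/2.657 = 173 W/m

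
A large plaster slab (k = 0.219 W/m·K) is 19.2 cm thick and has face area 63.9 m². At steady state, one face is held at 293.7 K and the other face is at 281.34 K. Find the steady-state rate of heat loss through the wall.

Q = 901 W

Q = kA·ΔT/L = 0.219 × 63.9 × |293.7 K − 281.34 K| / 0.192 = 901 W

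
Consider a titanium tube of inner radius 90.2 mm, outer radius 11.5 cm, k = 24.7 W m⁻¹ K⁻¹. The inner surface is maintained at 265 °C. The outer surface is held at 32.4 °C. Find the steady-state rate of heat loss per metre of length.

Q' = 2πk·ΔT/ln(r₂/r₁) = 2π × 24.7 × 232.6 / ln(0.115/0.0902) = 1.49×10^5 W/m

Q' = 149 kW/m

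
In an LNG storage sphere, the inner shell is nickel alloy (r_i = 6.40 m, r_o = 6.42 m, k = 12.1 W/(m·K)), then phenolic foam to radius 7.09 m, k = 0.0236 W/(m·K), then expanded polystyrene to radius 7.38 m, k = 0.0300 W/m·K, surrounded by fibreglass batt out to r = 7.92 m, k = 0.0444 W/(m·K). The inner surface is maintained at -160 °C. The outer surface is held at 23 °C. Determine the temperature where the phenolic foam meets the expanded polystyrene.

T = -47.7 °C

Treat each layer as a resistance in series:
  R_nickel alloy = (1/6.40 − 1/6.42)/(4πk) = 4.868×10^-4/(4π·12.1) = 3.201×10^-6 K/W
  R_phenolic foam = (1/6.42 − 1/7.09)/(4πk) = 0.01472/(4π·0.0236) = 0.04963 K/W
  R_expanded polystyrene = (1/7.09 − 1/7.38)/(4πk) = 0.005542/(4π·0.0300) = 0.01470 K/W
  R_fibreglass batt = (1/7.38 − 1/7.92)/(4πk) = 0.009239/(4π·0.0444) = 0.01656 K/W
ΣR = 3.201×10^-6 + 0.04963 + 0.01470 + 0.01656 = 0.08089 K/W
Q = ΔT/ΣR = (-160 °C − 23 °C)/0.08089 = -2262 W
From the inner boundary to the phenolic foam/expanded polystyrene interface, ΣR_partial = 0.04963 K/W.
T_interface = T_in − Q·ΣR_partial = -160 °C − (-2262)(0.04963) = -47.7 °C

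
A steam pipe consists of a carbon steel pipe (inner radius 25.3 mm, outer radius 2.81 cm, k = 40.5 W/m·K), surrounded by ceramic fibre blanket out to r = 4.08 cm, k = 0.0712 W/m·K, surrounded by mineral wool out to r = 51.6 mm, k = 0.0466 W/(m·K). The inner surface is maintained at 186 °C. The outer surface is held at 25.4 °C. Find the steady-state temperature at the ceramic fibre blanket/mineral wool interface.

Resistance network (inner→outer):
  R'_carbon steel = ln(0.0281/0.0253)/(2πk) = 0.1050/(2π·40.5) = 4.125×10^-4 m·K/W
  R'_ceramic fibre blanket = ln(0.0408/0.0281)/(2πk) = 0.3729/(2π·0.0712) = 0.8336 m·K/W
  R'_mineral wool = ln(0.0516/0.0408)/(2πk) = 0.2348/(2π·0.0466) = 0.8021 m·K/W
ΣR = 4.125×10^-4 + 0.8336 + 0.8021 = 1.636 m·K/W
Q' = ΔT/ΣR = (186 °C − 25.4 °C)/1.636 = 98.17 W/m
From the inner boundary to the ceramic fibre blanket/mineral wool interface, ΣR_partial = 0.8340 m·K/W.
T_interface = T_in − Q'·ΣR_partial = 186 °C − (98.17)(0.8340) = 104 °C

T = 104 °C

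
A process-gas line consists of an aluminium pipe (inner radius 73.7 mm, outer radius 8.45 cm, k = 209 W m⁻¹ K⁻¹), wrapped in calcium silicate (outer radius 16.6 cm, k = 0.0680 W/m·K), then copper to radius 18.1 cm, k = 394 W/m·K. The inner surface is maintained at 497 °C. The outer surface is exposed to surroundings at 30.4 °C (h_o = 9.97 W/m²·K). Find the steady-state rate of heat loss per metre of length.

Q' = 280 W/m

Series thermal resistances, inner to outer:
  R'_aluminium = ln(0.0845/0.0737)/(2πk) = 0.1367/(2π·209) = 1.041×10^-4 m·K/W
  R'_calcium silicate = ln(0.166/0.0845)/(2πk) = 0.6752/(2π·0.0680) = 1.580 m·K/W
  R'_copper = ln(0.181/0.166)/(2πk) = 0.08651/(2π·394) = 3.495×10^-5 m·K/W
  R'_conv,out = 1/(2πr h) = 1/(2π·0.181·9.97) = 0.08820 m·K/W
ΣR = 1.041×10^-4 + 1.580 + 3.495×10^-5 + 0.08820 = 1.668 m·K/W
Q' = ΔT/ΣR = (497 °C − 30.4 °C)/1.668 = 280 W/m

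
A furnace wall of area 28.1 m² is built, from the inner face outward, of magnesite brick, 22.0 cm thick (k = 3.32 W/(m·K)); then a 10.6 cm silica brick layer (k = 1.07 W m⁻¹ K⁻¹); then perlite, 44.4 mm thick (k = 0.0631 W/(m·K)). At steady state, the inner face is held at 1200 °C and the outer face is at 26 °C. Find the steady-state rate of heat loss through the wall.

Resistance network (inner→outer):
  R_magnesite brick = L/(kA) = 0.220/(3.32·28.1) = 0.002358 K/W
  R_silica brick = L/(kA) = 0.106/(1.07·28.1) = 0.003525 K/W
  R_perlite = L/(kA) = 0.0444/(0.0631·28.1) = 0.02504 K/W
ΣR = 0.002358 + 0.003525 + 0.02504 = 0.03092 K/W
Q = ΔT/ΣR = (1200 °C − 26 °C)/0.03092 = 38000 W

Q = 38000 W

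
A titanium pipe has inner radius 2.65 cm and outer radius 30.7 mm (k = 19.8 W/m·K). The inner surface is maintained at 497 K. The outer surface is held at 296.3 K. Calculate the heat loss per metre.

Q' = 2πk·ΔT/ln(r₂/r₁) = 2π × 19.8 × 200.7 / ln(0.0307/0.0265) = 1.70×10^5 W/m

Q' = 1.70×10^5 W/m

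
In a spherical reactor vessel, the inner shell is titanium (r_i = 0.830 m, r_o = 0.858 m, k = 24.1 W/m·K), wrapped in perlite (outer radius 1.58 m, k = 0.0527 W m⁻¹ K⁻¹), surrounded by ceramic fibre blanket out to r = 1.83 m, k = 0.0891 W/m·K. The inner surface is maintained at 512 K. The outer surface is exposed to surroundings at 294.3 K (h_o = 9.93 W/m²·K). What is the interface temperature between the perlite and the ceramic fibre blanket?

T = 313.9 K

Resistance network (inner→outer):
  R_titanium = (1/0.830 − 1/0.858)/(4πk) = 0.03932/(4π·24.1) = 1.298×10^-4 K/W
  R_perlite = (1/0.858 − 1/1.58)/(4πk) = 0.5326/(4π·0.0527) = 0.8042 K/W
  R_ceramic fibre blanket = (1/1.58 − 1/1.83)/(4πk) = 0.08646/(4π·0.0891) = 0.07722 K/W
  R_conv,out = 1/(4πr²h) = 1/(4π·1.83²·9.93) = 0.002393 K/W
ΣR = 1.298×10^-4 + 0.8042 + 0.07722 + 0.002393 = 0.8839 K/W
Q = ΔT/ΣR = (512 K − 294.3 K)/0.8839 = 246.3 W
From the inner boundary to the perlite/ceramic fibre blanket interface, ΣR_partial = 0.8043 K/W.
T_interface = T_in − Q·ΣR_partial = 512 K − (246.3)(0.8043) = 313.9 K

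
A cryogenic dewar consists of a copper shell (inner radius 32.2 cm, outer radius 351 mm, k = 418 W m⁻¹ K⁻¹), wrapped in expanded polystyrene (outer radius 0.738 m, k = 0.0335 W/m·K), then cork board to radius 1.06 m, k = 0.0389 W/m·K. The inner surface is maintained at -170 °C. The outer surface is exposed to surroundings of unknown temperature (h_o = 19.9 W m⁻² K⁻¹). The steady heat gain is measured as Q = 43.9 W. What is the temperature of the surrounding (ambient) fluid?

Sum the resistances:
  R_copper = (1/0.322 − 1/0.351)/(4πk) = 0.2566/(4π·418) = 4.885×10^-5 K/W
  R_expanded polystyrene = (1/0.351 − 1/0.738)/(4πk) = 1.494/(4π·0.0335) = 3.549 K/W
  R_cork board = (1/0.738 − 1/1.06)/(4πk) = 0.4116/(4π·0.0389) = 0.8420 K/W
  R_conv,out = 1/(4πr²h) = 1/(4π·1.06²·19.9) = 0.003559 K/W
ΣR = 4.395 K/W
ΔT = Q·ΣR = 43.9 × 4.395 = 192.9 K
Heat flows inward, so T_out = T_in + ΔT = -170 + 192.9 = 22.9 °C

T_out = 22.9 °C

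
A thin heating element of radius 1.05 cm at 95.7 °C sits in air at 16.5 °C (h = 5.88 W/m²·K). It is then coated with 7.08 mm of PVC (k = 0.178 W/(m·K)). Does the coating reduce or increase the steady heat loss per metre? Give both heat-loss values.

Critical radius for a cylinder: r_cr = k/h = 0.0303 m = 3.03 cm.
Outer radius after coating: r₂ = 0.0105 + 0.00708 = 0.01758 m.
Since r₁ < r_cr and r₂ ≤ r_cr, the coating moves toward the maximum at r_cr — heat loss rises.
Bare: R = 1/(2πr₁h) = 2.578 m·K/W; Q = 79.2/2.578 = 30.7 W/m.
Coated: R = R_cond + R_conv = 2.000 m·K/W; Q = 79.2/2.000 = 39.6 W/m.

increases: 30.7 → 39.6 W/m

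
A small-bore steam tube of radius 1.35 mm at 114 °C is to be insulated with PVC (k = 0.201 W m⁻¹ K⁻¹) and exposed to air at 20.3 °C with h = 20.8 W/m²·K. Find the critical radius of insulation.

For a cylinder, r_cr = k_ins/h = 0.201/20.8 = 0.00966 m = 0.966 cm

r_cr = 0.966 cm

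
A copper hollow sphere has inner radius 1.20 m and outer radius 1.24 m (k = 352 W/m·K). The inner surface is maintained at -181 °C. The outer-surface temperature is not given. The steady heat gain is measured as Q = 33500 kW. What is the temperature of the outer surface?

T_out = 22.6 °C

Sum the resistances:
  R_copper = (1/1.20 − 1/1.24)/(4πk) = 0.02688/(4π·352) = 6.077×10^-6 K/W
ΣR = 6.077×10^-6 K/W
ΔT = Q·ΣR = 3.35×10^7 × 6.077×10^-6 = 203.6 K
Heat flows inward, so T_out = T_in + ΔT = -181 + 203.6 = 22.6 °C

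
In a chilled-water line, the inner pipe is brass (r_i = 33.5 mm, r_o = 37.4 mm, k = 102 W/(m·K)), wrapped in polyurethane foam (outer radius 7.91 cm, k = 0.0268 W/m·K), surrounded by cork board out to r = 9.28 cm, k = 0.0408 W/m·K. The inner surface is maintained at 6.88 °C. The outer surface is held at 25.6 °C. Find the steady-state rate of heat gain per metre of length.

Treat each layer as a resistance in series:
  R'_brass = ln(0.0374/0.0335)/(2πk) = 0.1101/(2π·102) = 1.718×10^-4 m·K/W
  R'_polyurethane foam = ln(0.0791/0.0374)/(2πk) = 0.7490/(2π·0.0268) = 4.448 m·K/W
  R'_cork board = ln(0.0928/0.0791)/(2πk) = 0.1597/(2π·0.0408) = 0.6231 m·K/W
ΣR = 1.718×10^-4 + 4.448 + 0.6231 = 5.071 m·K/W
Q' = ΔT/ΣR = (6.88 °C − 25.6 °C)/5.071 = -3.69 W/m
(Negative Q' ⇒ heat flows inward; heat gain = 3.69 W/m.)

Q' = 3.69 W/m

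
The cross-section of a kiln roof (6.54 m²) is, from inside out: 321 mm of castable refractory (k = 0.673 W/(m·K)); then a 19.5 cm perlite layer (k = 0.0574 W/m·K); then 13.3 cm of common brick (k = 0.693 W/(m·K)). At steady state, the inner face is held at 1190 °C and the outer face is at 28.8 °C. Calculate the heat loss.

Q = 1870 W

Resistance network (inner→outer):
  R_castable refractory = L/(kA) = 0.321/(0.673·6.54) = 0.07293 K/W
  R_perlite = L/(kA) = 0.195/(0.0574·6.54) = 0.5195 K/W
  R_common brick = L/(kA) = 0.133/(0.693·6.54) = 0.02935 K/W
ΣR = 0.07293 + 0.5195 + 0.02935 = 0.6218 K/W
Q = ΔT/ΣR = (1190 °C − 28.8 °C)/0.6218 = 1870 W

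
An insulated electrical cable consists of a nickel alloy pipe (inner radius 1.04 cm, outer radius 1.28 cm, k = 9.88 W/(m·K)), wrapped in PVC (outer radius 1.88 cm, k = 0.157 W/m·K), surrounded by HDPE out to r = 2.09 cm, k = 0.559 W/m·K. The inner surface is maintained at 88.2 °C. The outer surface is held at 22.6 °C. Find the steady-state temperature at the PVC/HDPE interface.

Series thermal resistances, inner to outer:
  R'_nickel alloy = ln(0.0128/0.0104)/(2πk) = 0.2076/(2π·9.88) = 0.003345 m·K/W
  R'_PVC = ln(0.0188/0.0128)/(2πk) = 0.3844/(2π·0.157) = 0.3897 m·K/W
  R'_HDPE = ln(0.0209/0.0188)/(2πk) = 0.1059/(2π·0.559) = 0.03015 m·K/W
ΣR = 0.003345 + 0.3897 + 0.03015 = 0.4232 m·K/W
Q' = ΔT/ΣR = (88.2 °C − 22.6 °C)/0.4232 = 155.0 W/m
From the inner boundary to the PVC/HDPE interface, ΣR_partial = 0.3930 m·K/W.
T_interface = T_in − Q'·ΣR_partial = 88.2 °C − (155.0)(0.3930) = 27.3 °C

T = 27.3 °C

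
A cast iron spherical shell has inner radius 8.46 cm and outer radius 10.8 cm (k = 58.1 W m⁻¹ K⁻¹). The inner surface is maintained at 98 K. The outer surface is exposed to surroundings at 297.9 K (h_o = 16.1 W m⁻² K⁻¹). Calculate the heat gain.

Series thermal resistances, inner to outer:
  R_cast iron = (1/0.0846 − 1/0.108)/(4πk) = 2.561/(4π·58.1) = 0.003508 K/W
  R_conv,out = 1/(4πr²h) = 1/(4π·0.108²·16.1) = 0.4238 K/W
ΣR = 0.003508 + 0.4238 = 0.4273 K/W
Q = ΔT/ΣR = (98 K − 297.9 K)/0.4273 = -468 W
(Negative Q ⇒ heat flows inward; heat gain = 468 W.)

Q = 468 W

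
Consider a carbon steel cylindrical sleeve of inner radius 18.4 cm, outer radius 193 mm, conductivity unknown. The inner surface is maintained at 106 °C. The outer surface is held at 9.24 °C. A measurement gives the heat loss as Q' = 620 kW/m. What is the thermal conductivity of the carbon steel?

ΣR = ΔT/Q' = |106 − 9.24|/6.20×10^5 = 1.561×10^-4 m·K/W
ln(r₂/r₁)/(2πk) = 1.561×10^-4 ⇒ k = 0.04775/(2π·1.561×10^-4) = 48.7 W/m·K

k = 48.7 W/m·K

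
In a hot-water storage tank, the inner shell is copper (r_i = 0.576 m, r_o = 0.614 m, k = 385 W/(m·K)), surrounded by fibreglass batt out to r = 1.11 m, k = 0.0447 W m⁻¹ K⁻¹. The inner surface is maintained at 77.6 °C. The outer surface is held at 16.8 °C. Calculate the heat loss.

Series thermal resistances, inner to outer:
  R_copper = (1/0.576 − 1/0.614)/(4πk) = 0.1074/(4π·385) = 2.221×10^-5 K/W
  R_fibreglass batt = (1/0.614 − 1/1.11)/(4πk) = 0.7278/(4π·0.0447) = 1.296 K/W
ΣR = 2.221×10^-5 + 1.296 = 1.296 K/W
Q = ΔT/ΣR = (77.6 °C − 16.8 °C)/1.296 = 46.9 W

Q = 46.9 W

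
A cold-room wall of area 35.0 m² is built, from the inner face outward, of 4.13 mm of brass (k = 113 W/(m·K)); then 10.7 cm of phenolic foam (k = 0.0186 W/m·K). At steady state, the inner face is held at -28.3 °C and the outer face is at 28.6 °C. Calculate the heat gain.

Q = 346 W

Resistance network (inner→outer):
  R_brass = L/(kA) = 0.00413/(113·35.0) = 1.044×10^-6 K/W
  R_phenolic foam = L/(kA) = 0.107/(0.0186·35.0) = 0.1644 K/W
ΣR = 1.044×10^-6 + 0.1644 = 0.1644 K/W
Q = ΔT/ΣR = (-28.3 °C − 28.6 °C)/0.1644 = -346 W
(Negative Q ⇒ heat flows inward; heat gain = 346 W.)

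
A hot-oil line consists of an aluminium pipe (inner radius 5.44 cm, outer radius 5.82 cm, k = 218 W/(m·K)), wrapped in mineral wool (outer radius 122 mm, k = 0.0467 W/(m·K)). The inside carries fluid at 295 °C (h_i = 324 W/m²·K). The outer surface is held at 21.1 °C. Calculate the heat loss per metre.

Q' = 108 W/m

Series thermal resistances, inner to outer:
  R'_conv,in = 1/(2πr h) = 1/(2π·0.0544·324) = 0.009030 m·K/W
  R'_aluminium = ln(0.0582/0.0544)/(2πk) = 0.06752/(2π·218) = 4.930×10^-5 m·K/W
  R'_mineral wool = ln(0.122/0.0582)/(2πk) = 0.7401/(2π·0.0467) = 2.522 m·K/W
ΣR = 0.009030 + 4.930×10^-5 + 2.522 = 2.531 m·K/W
Q' = ΔT/ΣR = (295 °C − 21.1 °C)/2.531 = 108 W/m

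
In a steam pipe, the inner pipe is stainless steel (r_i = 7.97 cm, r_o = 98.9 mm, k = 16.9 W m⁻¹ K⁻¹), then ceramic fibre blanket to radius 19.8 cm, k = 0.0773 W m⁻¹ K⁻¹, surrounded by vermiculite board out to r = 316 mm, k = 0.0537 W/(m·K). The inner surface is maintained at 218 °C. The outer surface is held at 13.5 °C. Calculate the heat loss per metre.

Q' = 72.6 W/m

Treat each layer as a resistance in series:
  R'_stainless steel = ln(0.0989/0.0797)/(2πk) = 0.2158/(2π·16.9) = 0.002033 m·K/W
  R'_ceramic fibre blanket = ln(0.198/0.0989)/(2πk) = 0.6942/(2π·0.0773) = 1.429 m·K/W
  R'_vermiculite board = ln(0.316/0.198)/(2πk) = 0.4675/(2π·0.0537) = 1.385 m·K/W
ΣR = 0.002033 + 1.429 + 1.385 = 2.816 m·K/W
Q' = ΔT/ΣR = (218 °C − 13.5 °C)/2.816 = 72.6 W/m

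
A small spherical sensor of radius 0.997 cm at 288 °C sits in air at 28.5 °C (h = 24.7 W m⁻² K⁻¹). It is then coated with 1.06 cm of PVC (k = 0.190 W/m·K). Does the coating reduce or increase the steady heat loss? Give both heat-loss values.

Critical radius for a sphere: r_cr = 2k/h = 0.0154 m = 1.54 cm.
Outer radius after coating: r₂ = 0.00997 + 0.0106 = 0.02057 m.
r₁ < r_cr < r₂: heat loss rises to a maximum at r_cr then falls. Whether the coating helps depends on whether Q(r₂) has dropped back below Q(r₁).
Bare: R = 1/(4πr₁²h) = 32.41 K/W; Q = 259.5/32.41 = 8.01 W.
Coated: R = R_cond + R_conv = 29.26 K/W; Q = 259.5/29.26 = 8.87 W.

increases: 8.01 → 8.87 W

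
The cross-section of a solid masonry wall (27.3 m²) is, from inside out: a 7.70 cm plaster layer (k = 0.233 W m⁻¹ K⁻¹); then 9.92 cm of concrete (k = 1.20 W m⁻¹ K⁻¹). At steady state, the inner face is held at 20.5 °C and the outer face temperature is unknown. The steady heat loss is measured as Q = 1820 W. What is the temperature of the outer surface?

T_out = -7.04 °C

Sum the resistances:
  R_plaster = L/(kA) = 0.0770/(0.233·27.3) = 0.01211 K/W
  R_concrete = L/(kA) = 0.0992/(1.20·27.3) = 0.003028 K/W
ΣR = 0.01513 K/W
ΔT = Q·ΣR = 1820 × 0.01513 = 27.54 K
Heat flows outward, so T_out = T_in − ΔT = 20.5 − 27.54 = -7.04 °C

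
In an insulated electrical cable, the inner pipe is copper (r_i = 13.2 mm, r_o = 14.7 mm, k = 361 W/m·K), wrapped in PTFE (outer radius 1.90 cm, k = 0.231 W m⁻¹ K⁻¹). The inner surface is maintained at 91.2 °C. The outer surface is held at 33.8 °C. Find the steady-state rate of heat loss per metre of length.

Q' = 325 W/m

Treat each layer as a resistance in series:
  R'_copper = ln(0.0147/0.0132)/(2πk) = 0.1076/(2π·361) = 4.745×10^-5 m·K/W
  R'_PTFE = ln(0.0190/0.0147)/(2πk) = 0.2566/(2π·0.231) = 0.1768 m·K/W
ΣR = 4.745×10^-5 + 0.1768 = 0.1768 m·K/W
Q' = ΔT/ΣR = (91.2 °C − 33.8 °C)/0.1768 = 325 W/m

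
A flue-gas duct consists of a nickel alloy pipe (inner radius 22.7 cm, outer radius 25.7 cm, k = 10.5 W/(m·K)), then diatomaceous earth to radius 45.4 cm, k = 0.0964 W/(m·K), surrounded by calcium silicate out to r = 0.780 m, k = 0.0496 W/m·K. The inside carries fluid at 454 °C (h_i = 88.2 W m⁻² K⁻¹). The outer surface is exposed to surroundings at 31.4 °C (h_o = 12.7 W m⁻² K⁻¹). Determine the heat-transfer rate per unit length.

Resistance network (inner→outer):
  R'_conv,in = 1/(2πr h) = 1/(2π·0.227·88.2) = 0.007949 m·K/W
  R'_nickel alloy = ln(0.257/0.227)/(2πk) = 0.1241/(2π·10.5) = 0.001881 m·K/W
  R'_diatomaceous earth = ln(0.454/0.257)/(2πk) = 0.5690/(2π·0.0964) = 0.9394 m·K/W
  R'_calcium silicate = ln(0.780/0.454)/(2πk) = 0.5412/(2π·0.0496) = 1.737 m·K/W
  R'_conv,out = 1/(2πr h) = 1/(2π·0.780·12.7) = 0.01607 m·K/W
ΣR = 0.007949 + 0.001881 + 0.9394 + 1.737 + 0.01607 = 2.702 m·K/W
Q' = ΔT/ΣR = (454 °C − 31.4 °C)/2.702 = 156 W/m

Q' = 156 W/m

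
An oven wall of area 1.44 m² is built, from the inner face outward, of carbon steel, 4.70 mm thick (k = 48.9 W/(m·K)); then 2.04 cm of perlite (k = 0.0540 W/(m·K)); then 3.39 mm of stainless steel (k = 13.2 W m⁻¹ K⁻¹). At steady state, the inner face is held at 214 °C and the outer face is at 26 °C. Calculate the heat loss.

Treat each layer as a resistance in series:
  R_carbon steel = L/(kA) = 0.00470/(48.9·1.44) = 6.675×10^-5 K/W
  R_perlite = L/(kA) = 0.0204/(0.0540·1.44) = 0.2623 K/W
  R_stainless steel = L/(kA) = 0.00339/(13.2·1.44) = 1.783×10^-4 K/W
ΣR = 6.675×10^-5 + 0.2623 + 1.783×10^-4 = 0.2625 K/W
Q = ΔT/ΣR = (214 °C − 26 °C)/0.2625 = 716 W

Q = 716 W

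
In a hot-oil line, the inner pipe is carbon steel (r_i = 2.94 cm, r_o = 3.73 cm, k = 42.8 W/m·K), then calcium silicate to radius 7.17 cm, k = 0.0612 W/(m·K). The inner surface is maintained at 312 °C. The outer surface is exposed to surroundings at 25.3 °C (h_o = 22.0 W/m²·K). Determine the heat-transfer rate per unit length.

Q' = 159 W/m

Series thermal resistances, inner to outer:
  R'_carbon steel = ln(0.0373/0.0294)/(2πk) = 0.2380/(2π·42.8) = 8.850×10^-4 m·K/W
  R'_calcium silicate = ln(0.0717/0.0373)/(2πk) = 0.6535/(2π·0.0612) = 1.699 m·K/W
  R'_conv,out = 1/(2πr h) = 1/(2π·0.0717·22.0) = 0.1009 m·K/W
ΣR = 8.850×10^-4 + 1.699 + 0.1009 = 1.801 m·K/W
Q' = ΔT/ΣR = (312 °C − 25.3 °C)/1.801 = 159 W/m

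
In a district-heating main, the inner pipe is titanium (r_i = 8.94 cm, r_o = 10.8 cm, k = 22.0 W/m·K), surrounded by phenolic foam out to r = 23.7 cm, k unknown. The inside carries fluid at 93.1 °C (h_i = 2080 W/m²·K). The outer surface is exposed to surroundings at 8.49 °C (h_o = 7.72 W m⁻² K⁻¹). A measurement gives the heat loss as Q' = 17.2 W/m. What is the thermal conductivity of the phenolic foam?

k = 0.0259 W/m·K

ΣR = ΔT/Q' = |93.1 − 8.49|/17.2 = 4.919 m·K/W
Known resistances:
  R'_conv,in = 1/(2πr h) = 1/(2π·0.0894·2080) = 8.559×10^-4 m·K/W
  R'_titanium = ln(0.108/0.0894)/(2πk) = 0.1890/(2π·22.0) = 0.001367 m·K/W
  R'_conv,out = 1/(2πr h) = 1/(2π·0.237·7.72) = 0.08699 m·K/W
R_phenolic foam = ΣR − ΣR_known = 4.919 − 0.08921 = 4.830 m·K/W
ln(r₂/r₁)/(2πk) = 4.830 ⇒ k = 0.7859/(2π·4.830) = 0.0259 W/m·K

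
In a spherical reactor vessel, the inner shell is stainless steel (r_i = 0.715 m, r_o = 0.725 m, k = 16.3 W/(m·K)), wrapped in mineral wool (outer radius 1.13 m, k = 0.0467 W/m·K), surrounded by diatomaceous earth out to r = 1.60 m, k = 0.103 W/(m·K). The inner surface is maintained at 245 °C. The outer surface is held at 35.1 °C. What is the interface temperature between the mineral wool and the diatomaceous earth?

T = 75.5 °C

Resistance network (inner→outer):
  R_stainless steel = (1/0.715 − 1/0.725)/(4πk) = 0.01929/(4π·16.3) = 9.418×10^-5 K/W
  R_mineral wool = (1/0.725 − 1/1.13)/(4πk) = 0.4944/(4π·0.0467) = 0.8424 K/W
  R_diatomaceous earth = (1/1.13 − 1/1.60)/(4πk) = 0.2600/(4π·0.103) = 0.2008 K/W
ΣR = 9.418×10^-5 + 0.8424 + 0.2008 = 1.043 K/W
Q = ΔT/ΣR = (245 °C − 35.1 °C)/1.043 = 201.2 W
From the inner boundary to the mineral wool/diatomaceous earth interface, ΣR_partial = 0.8425 K/W.
T_interface = T_in − Q·ΣR_partial = 245 °C − (201.2)(0.8425) = 75.5 °C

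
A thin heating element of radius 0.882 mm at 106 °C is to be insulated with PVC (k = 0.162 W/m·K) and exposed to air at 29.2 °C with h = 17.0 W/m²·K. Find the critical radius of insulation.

For a cylinder, r_cr = k_ins/h = 0.162/17.0 = 0.00953 m = 0.953 cm

r_cr = 0.953 cm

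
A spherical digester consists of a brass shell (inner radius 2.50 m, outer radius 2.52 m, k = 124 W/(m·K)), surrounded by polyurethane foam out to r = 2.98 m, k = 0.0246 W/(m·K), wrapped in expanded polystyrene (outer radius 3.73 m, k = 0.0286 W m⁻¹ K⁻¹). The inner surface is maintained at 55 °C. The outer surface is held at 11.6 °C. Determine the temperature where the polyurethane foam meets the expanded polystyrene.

Treat each layer as a resistance in series:
  R_brass = (1/2.50 − 1/2.52)/(4πk) = 0.003175/(4π·124) = 2.037×10^-6 K/W
  R_polyurethane foam = (1/2.52 − 1/2.98)/(4πk) = 0.06125/(4π·0.0246) = 0.1982 K/W
  R_expanded polystyrene = (1/2.98 − 1/3.73)/(4πk) = 0.06747/(4π·0.0286) = 0.1877 K/W
ΣR = 2.037×10^-6 + 0.1982 + 0.1877 = 0.3859 K/W
Q = ΔT/ΣR = (55 °C − 11.6 °C)/0.3859 = 112.5 W
From the inner boundary to the polyurethane foam/expanded polystyrene interface, ΣR_partial = 0.1982 K/W.
T_interface = T_in − Q·ΣR_partial = 55 °C − (112.5)(0.1982) = 32.7 °C

T = 32.7 °C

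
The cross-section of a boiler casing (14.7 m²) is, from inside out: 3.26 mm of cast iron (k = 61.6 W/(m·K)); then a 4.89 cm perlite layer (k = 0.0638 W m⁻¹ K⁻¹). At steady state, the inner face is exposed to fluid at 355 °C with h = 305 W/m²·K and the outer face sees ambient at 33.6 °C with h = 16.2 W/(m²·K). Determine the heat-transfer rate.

Resistance network (inner→outer):
  R_conv,in = 1/(hA) = 1/(305·14.7) = 2.230×10^-4 K/W
  R_cast iron = L/(kA) = 0.00326/(61.6·14.7) = 3.600×10^-6 K/W
  R_perlite = L/(kA) = 0.0489/(0.0638·14.7) = 0.05214 K/W
  R_conv,out = 1/(hA) = 1/(16.2·14.7) = 0.004199 K/W
ΣR = 2.230×10^-4 + 3.600×10^-6 + 0.05214 + 0.004199 = 0.05657 K/W
Q = ΔT/ΣR = (355 °C − 33.6 °C)/0.05657 = 5680 W

Q = 5680 W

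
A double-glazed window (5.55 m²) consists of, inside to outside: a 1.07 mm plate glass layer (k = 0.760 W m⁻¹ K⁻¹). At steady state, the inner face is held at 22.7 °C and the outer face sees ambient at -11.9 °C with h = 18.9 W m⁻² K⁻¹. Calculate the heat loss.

Treat each layer as a resistance in series:
  R_plate glass = L/(kA) = 0.00107/(0.760·5.55) = 2.537×10^-4 K/W
  R_conv,out = 1/(hA) = 1/(18.9·5.55) = 0.009533 K/W
ΣR = 2.537×10^-4 + 0.009533 = 0.009787 K/W
Q = ΔT/ΣR = (22.7 °C − -11.9 °C)/0.009787 = 3540 W

Q = 3.54 kW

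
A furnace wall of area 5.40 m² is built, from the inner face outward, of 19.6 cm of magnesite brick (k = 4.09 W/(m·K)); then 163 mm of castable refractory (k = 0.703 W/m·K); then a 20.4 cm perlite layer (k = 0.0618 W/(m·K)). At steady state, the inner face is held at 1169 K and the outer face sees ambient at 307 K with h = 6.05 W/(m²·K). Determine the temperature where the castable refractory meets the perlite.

Resistance network (inner→outer):
  R_magnesite brick = L/(kA) = 0.196/(4.09·5.40) = 0.008874 K/W
  R_castable refractory = L/(kA) = 0.163/(0.703·5.40) = 0.04294 K/W
  R_perlite = L/(kA) = 0.204/(0.0618·5.40) = 0.6113 K/W
  R_conv,out = 1/(hA) = 1/(6.05·5.40) = 0.03061 K/W
ΣR = 0.008874 + 0.04294 + 0.6113 + 0.03061 = 0.6937 K/W
Q = ΔT/ΣR = (1169 K − 307 K)/0.6937 = 1243 W
From the inner boundary to the castable refractory/perlite interface, ΣR_partial = 0.05181 K/W.
T_interface = T_in − Q·ΣR_partial = 1169 K − (1243)(0.05181) = 1105 K

T = 1105 K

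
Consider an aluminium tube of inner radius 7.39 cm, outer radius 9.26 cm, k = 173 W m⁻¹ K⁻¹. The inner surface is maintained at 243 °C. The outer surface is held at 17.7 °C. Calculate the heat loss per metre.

Q' = 1.09×10^6 W/m

Q' = 2πk·ΔT/ln(r₂/r₁) = 2π × 173 × 225.3 / ln(0.0926/0.0739) = 1.09×10^6 W/m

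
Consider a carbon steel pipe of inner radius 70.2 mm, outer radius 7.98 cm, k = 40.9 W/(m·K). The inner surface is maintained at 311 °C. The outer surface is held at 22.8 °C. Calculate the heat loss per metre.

Q' = 2πk·ΔT/ln(r₂/r₁) = 2π × 40.9 × 288.2 / ln(0.0798/0.0702) = 5.78×10^5 W/m

Q' = 578 kW/m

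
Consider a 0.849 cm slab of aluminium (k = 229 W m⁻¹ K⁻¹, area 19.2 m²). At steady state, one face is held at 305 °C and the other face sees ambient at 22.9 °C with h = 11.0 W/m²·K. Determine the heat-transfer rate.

Q = 59.6 kW

Treat each layer as a resistance in series:
  R_aluminium = L/(kA) = 0.00849/(229·19.2) = 1.931×10^-6 K/W
  R_conv,out = 1/(hA) = 1/(11.0·19.2) = 0.004735 K/W
ΣR = 1.931×10^-6 + 0.004735 = 0.004737 K/W
Q = ΔT/ΣR = (305 °C − 22.9 °C)/0.004737 = 59600 W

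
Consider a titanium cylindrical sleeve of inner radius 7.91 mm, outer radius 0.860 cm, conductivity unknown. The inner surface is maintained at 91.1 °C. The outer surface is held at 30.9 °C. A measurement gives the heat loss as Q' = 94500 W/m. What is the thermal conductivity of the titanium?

ΣR = ΔT/Q' = |91.1 − 30.9|/94500 = 6.370×10^-4 m·K/W
ln(r₂/r₁)/(2πk) = 6.370×10^-4 ⇒ k = 0.08363/(2π·6.370×10^-4) = 20.9 W/m·K

k = 20.9 W/m·K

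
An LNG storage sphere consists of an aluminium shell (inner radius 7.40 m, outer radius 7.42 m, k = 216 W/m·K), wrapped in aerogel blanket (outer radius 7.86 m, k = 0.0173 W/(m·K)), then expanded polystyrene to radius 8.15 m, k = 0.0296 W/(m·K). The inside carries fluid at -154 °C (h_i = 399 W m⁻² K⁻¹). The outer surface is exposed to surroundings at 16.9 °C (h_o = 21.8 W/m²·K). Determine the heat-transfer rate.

Q = 3.64 kW

Treat each layer as a resistance in series:
  R_conv,in = 1/(4πr²h) = 1/(4π·7.40²·399) = 3.642×10^-6 K/W
  R_aluminium = (1/7.40 − 1/7.42)/(4πk) = 3.642×10^-4/(4π·216) = 1.342×10^-7 K/W
  R_aerogel blanket = (1/7.42 − 1/7.86)/(4πk) = 0.007544/(4π·0.0173) = 0.03470 K/W
  R_expanded polystyrene = (1/7.86 − 1/8.15)/(4πk) = 0.004527/(4π·0.0296) = 0.01217 K/W
  R_conv,out = 1/(4πr²h) = 1/(4π·8.15²·21.8) = 5.496×10^-5 K/W
ΣR = 3.642×10^-6 + 1.342×10^-7 + 0.03470 + 0.01217 + 5.496×10^-5 = 0.04693 K/W
Q = ΔT/ΣR = (-154 °C − 16.9 °C)/0.04693 = -3640 W
(Negative Q ⇒ heat flows inward; heat gain = 3640 W.)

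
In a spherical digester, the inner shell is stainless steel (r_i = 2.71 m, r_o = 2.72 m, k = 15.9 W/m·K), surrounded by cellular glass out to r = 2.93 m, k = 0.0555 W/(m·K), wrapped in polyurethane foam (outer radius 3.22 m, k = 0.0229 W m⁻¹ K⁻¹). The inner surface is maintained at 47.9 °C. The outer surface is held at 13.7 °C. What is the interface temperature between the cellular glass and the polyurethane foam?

Resistance network (inner→outer):
  R_stainless steel = (1/2.71 − 1/2.72)/(4πk) = 0.001357/(4π·15.9) = 6.790×10^-6 K/W
  R_cellular glass = (1/2.72 − 1/2.93)/(4πk) = 0.02635/(4π·0.0555) = 0.03778 K/W
  R_polyurethane foam = (1/2.93 − 1/3.22)/(4πk) = 0.03074/(4π·0.0229) = 0.1068 K/W
ΣR = 6.790×10^-6 + 0.03778 + 0.1068 = 0.1446 K/W
Q = ΔT/ΣR = (47.9 °C − 13.7 °C)/0.1446 = 236.5 W
From the inner boundary to the cellular glass/polyurethane foam interface, ΣR_partial = 0.03779 K/W.
T_interface = T_in − Q·ΣR_partial = 47.9 °C − (236.5)(0.03779) = 39.0 °C

T = 39.0 °C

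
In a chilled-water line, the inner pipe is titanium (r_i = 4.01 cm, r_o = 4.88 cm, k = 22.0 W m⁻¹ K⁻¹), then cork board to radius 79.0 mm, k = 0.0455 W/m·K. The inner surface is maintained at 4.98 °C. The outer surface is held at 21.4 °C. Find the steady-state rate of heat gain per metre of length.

Series thermal resistances, inner to outer:
  R'_titanium = ln(0.0488/0.0401)/(2πk) = 0.1964/(2π·22.0) = 0.001420 m·K/W
  R'_cork board = ln(0.0790/0.0488)/(2πk) = 0.4817/(2π·0.0455) = 1.685 m·K/W
ΣR = 0.001420 + 1.685 = 1.686 m·K/W
Q' = ΔT/ΣR = (4.98 °C − 21.4 °C)/1.686 = -9.74 W/m
(Negative Q' ⇒ heat flows inward; heat gain = 9.74 W/m.)

Q' = 9.74 W/m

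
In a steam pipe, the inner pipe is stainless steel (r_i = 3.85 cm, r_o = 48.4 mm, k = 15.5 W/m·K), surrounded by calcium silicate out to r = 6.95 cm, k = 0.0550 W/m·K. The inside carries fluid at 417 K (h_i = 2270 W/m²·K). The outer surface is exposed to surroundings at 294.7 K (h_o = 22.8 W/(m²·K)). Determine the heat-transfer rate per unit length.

Q' = 106 W/m

Resistance network (inner→outer):
  R'_conv,in = 1/(2πr h) = 1/(2π·0.0385·2270) = 0.001821 m·K/W
  R'_stainless steel = ln(0.0484/0.0385)/(2πk) = 0.2288/(2π·15.5) = 0.002350 m·K/W
  R'_calcium silicate = ln(0.0695/0.0484)/(2πk) = 0.3618/(2π·0.0550) = 1.047 m·K/W
  R'_conv,out = 1/(2πr h) = 1/(2π·0.0695·22.8) = 0.1004 m·K/W
ΣR = 0.001821 + 0.002350 + 1.047 + 0.1004 = 1.152 m·K/W
Q' = ΔT/ΣR = (417 K − 294.7 K)/1.152 = 106 W/m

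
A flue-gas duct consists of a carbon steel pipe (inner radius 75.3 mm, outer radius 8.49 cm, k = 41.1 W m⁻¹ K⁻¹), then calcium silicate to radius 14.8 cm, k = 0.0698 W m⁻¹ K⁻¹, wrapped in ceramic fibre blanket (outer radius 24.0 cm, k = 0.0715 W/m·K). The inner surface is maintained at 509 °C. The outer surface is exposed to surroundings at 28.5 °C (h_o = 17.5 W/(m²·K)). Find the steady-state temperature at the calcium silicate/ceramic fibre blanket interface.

T = 253 °C

Series thermal resistances, inner to outer:
  R'_carbon steel = ln(0.0849/0.0753)/(2πk) = 0.1200/(2π·41.1) = 4.647×10^-4 m·K/W
  R'_calcium silicate = ln(0.148/0.0849)/(2πk) = 0.5557/(2π·0.0698) = 1.267 m·K/W
  R'_ceramic fibre blanket = ln(0.240/0.148)/(2πk) = 0.4834/(2π·0.0715) = 1.076 m·K/W
  R'_conv,out = 1/(2πr h) = 1/(2π·0.240·17.5) = 0.03789 m·K/W
ΣR = 4.647×10^-4 + 1.267 + 1.076 + 0.03789 = 2.381 m·K/W
Q' = ΔT/ΣR = (509 °C − 28.5 °C)/2.381 = 201.8 W/m
From the inner boundary to the calcium silicate/ceramic fibre blanket interface, ΣR_partial = 1.267 m·K/W.
T_interface = T_in − Q'·ΣR_partial = 509 °C − (201.8)(1.267) = 253 °C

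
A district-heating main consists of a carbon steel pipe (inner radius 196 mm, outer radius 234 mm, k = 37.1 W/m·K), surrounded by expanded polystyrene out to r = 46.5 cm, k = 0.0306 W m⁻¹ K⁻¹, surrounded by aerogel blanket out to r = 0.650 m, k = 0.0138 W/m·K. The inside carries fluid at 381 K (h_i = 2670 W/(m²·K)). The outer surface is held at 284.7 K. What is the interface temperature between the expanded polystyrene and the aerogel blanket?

T = 334.7 K

Series thermal resistances, inner to outer:
  R'_conv,in = 1/(2πr h) = 1/(2π·0.196·2670) = 3.041×10^-4 m·K/W
  R'_carbon steel = ln(0.234/0.196)/(2πk) = 0.1772/(2π·37.1) = 7.602×10^-4 m·K/W
  R'_expanded polystyrene = ln(0.465/0.234)/(2πk) = 0.6867/(2π·0.0306) = 3.572 m·K/W
  R'_aerogel blanket = ln(0.650/0.465)/(2πk) = 0.3349/(2π·0.0138) = 3.863 m·K/W
ΣR = 3.041×10^-4 + 7.602×10^-4 + 3.572 + 3.863 = 7.436 m·K/W
Q' = ΔT/ΣR = (381 K − 284.7 K)/7.436 = 12.95 W/m
From the inner boundary to the expanded polystyrene/aerogel blanket interface, ΣR_partial = 3.573 m·K/W.
T_interface = T_in − Q'·ΣR_partial = 381 K − (12.95)(3.573) = 334.7 K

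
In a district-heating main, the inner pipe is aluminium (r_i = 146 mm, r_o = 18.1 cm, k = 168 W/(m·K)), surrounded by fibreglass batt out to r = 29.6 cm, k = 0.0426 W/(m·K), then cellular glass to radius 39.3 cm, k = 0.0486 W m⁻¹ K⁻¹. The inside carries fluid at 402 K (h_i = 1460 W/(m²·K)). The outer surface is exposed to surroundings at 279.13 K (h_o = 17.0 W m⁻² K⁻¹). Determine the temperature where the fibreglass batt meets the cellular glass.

T = 321.0 K

Resistance network (inner→outer):
  R'_conv,in = 1/(2πr h) = 1/(2π·0.146·1460) = 7.466×10^-4 m·K/W
  R'_aluminium = ln(0.181/0.146)/(2πk) = 0.2149/(2π·168) = 2.036×10^-4 m·K/W
  R'_fibreglass batt = ln(0.296/0.181)/(2πk) = 0.4919/(2π·0.0426) = 1.838 m·K/W
  R'_cellular glass = ln(0.393/0.296)/(2πk) = 0.2835/(2π·0.0486) = 0.9282 m·K/W
  R'_conv,out = 1/(2πr h) = 1/(2π·0.393·17.0) = 0.02382 m·K/W
ΣR = 7.466×10^-4 + 2.036×10^-4 + 1.838 + 0.9282 + 0.02382 = 2.791 m·K/W
Q' = ΔT/ΣR = (402 K − 279.13 K)/2.791 = 44.02 W/m
From the inner boundary to the fibreglass batt/cellular glass interface, ΣR_partial = 1.839 m·K/W.
T_interface = T_in − Q'·ΣR_partial = 402 K − (44.02)(1.839) = 321.0 K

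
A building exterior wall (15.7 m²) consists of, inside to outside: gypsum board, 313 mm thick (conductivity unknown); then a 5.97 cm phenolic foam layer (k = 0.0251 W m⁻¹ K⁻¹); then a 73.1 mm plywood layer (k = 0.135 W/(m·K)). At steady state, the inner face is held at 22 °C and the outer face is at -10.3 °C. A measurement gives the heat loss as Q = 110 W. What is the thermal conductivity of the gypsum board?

k = 0.185 W/m·K

ΣR = ΔT/Q = |22 − -10.3|/110 = 0.2936 K/W
Known resistances:
  R_phenolic foam = L/(kA) = 0.0597/(0.0251·15.7) = 0.1515 K/W
  R_plywood = L/(kA) = 0.0731/(0.135·15.7) = 0.03449 K/W
R_gypsum board = ΣR − ΣR_known = 0.2936 − 0.1860 = 0.1076 K/W
L/(kA) = 0.1076 ⇒ k = 0.313/(0.1076·15.7) = 0.185 W/m·K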